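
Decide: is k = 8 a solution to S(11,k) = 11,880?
Yes
S(11,8) = 8·S(10,8) + S(10,7) = 8·750 + 5,880 = 11,880, which equals 11,880.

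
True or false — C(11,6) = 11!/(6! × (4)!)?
False

Explanation: The correct denominator is 6!×5!, giving C(11,6) = 462; the stated RHS is 11!/(6!×4!) = 2,310 ≠ 462, so the statement does not hold.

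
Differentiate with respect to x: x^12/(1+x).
(12x^11(1+x) - x^12)/(1+x)²
Quotient rule: [12x^{11}(1+x) - x^12]/(1+x)².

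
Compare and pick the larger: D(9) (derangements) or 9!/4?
D(9) = (9-1)·[D(8) + D(7)] = 8·[14,833 + 1,854] = 133,496; 9!/4 = 362,880/4 = 90,720.

Answer: D(9)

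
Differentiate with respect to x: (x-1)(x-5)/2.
(2x - 6)/2

Working:
d/dx[(x-1)(x-5)] = (x-5) + (x-1) = 2x - 6. Dividing by 2 gives (2x - 6)/2.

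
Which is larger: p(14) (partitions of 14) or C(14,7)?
C(14,7)

Solution: Pentagonal recurrence p(n) = p(n−1) + p(n−2) − p(n−5) − p(n−7) + …: p(14) = p(13) + p(12) − p(9) − p(7) + p(2) = 101 + 77 − 30 − 15 + 2 = 135; C(14,7) = 3,432.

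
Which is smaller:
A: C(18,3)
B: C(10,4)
B
A=C(18,3)=816, B=C(10,4)=210.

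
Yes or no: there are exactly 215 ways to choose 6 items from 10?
No

Reasoning: C(10,6) = 210 ≠ 215.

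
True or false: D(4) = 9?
True

Derangements of 4 elements: D(4) = (4-1)·[D(3) + D(2)] = 3·[2 + 1] = 9.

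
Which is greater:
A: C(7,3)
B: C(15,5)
B

Solution: A=C(7,3)=35, B=C(15,5)=3,003.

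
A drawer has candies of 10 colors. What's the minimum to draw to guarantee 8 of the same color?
71

Worst case: 7 of each = 70. One more: 71.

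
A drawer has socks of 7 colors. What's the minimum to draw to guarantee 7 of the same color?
43

Explanation: Worst case: 6 of each = 42. One more: 43.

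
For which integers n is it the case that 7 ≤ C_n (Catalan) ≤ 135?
C_3=5; C_4=14; C_5=42; C_6=132; C_7=429. So valid n = 4, 5, 6.
Final answer: 4, 5, 6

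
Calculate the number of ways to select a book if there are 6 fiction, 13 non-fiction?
19

Explanation: By the addition principle: 6 + 13 = 19.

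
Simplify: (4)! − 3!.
18

(4)! − 3! = (4)·3! − 3! = (4−1)·3! = 3·3! = 18.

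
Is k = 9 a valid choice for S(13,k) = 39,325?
S(13,9) = 9·S(12,9) + S(12,8) = 9·22,275 + 159,027 = 359,502, which does not equal 39,325.

Answer: No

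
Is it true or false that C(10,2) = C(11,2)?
False
LHS = C(10,2) = 45; RHS = C(11,2) = 55. 45 ≠ 55, so the statement does not hold.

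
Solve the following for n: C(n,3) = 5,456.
C(n,3) = n(n−1)(n−2)/3! is increasing in n, and n(n−1)(n−2) = 3!·5,456 = 32,736 ≈ (n−1)^3 gives n ≈ 33.0. Check: C(31,3) = 4,495, C(32,3) = 4,960, C(33,3) = 5,456 ✓. So n = 33.

Answer: 33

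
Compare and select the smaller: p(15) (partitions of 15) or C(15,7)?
Pentagonal recurrence p(n) = p(n−1) + p(n−2) − p(n−5) − p(n−7) + …: p(15) = p(14) + p(13) − p(10) − p(8) + p(3) + p(0) = 135 + 101 − 42 − 22 + 3 + 1 = 176; C(15,7) = 6,435.

Answer: p(15)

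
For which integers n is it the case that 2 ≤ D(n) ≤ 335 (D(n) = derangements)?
3, 4, 5, 6

Explanation: Using D(n) = (n−1)[D(n−1) + D(n−2)] with D(1)=0, D(2)=1: D(2)=1; D(3)=2; D(4)=9; D(5)=44; D(6)=265; D(7)=1,854. So valid n = 3, 4, 5, 6.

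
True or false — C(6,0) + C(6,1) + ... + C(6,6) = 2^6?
True

Binomial theorem with x = y = 1: Σ C(6,i) = (1+1)^6 = 2^6 = 64. The statement holds.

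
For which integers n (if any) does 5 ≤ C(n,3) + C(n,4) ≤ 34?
C(3,3)+C(3,4)=1; C(4,3)+C(4,4)=5; C(5,3)+C(5,4)=15; C(6,3)+C(6,4)=35. So valid n = 4, 5.
Final answer: 4, 5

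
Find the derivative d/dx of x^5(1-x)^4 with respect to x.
5x^4(1-x)^4 - 4x^5(1-x)^3

Explanation: Product rule: 5x^{4}(1-x)^{4} + x^5·(-4)(1-x)^{3}.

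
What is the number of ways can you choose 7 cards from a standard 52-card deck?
133,784,560

Solution: C(52,7) = 133,784,560.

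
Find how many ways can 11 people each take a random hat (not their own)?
14,684,570

Reasoning: Using D(n) = (n-1)[D(n-1) + D(n-2)]:
D(11) = (11-1) × [D(10) + D(9)]
      = 10 × [1334961 + 133496]
      = 10 × 1468457
      = 14,684,570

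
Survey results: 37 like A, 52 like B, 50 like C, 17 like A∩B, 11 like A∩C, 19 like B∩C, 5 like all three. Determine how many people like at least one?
97

Working:
|A∪B∪C| = 37+52+50-17-11-19+5 = 97.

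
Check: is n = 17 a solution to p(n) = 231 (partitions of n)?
No

Explanation: Pentagonal recurrence p(n) = p(n−1) + p(n−2) − p(n−5) − p(n−7) + …: p(17) = p(16) + p(15) − p(12) − p(10) + p(5) + p(2) = 231 + 176 − 77 − 42 + 7 + 2 = 297, which does not equal 231.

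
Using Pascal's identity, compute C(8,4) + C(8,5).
126

Solution: C(8,4) + C(8,5) = C(9,5) = 126.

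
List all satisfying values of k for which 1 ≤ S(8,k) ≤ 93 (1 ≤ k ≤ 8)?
1, 7, 8

S(8,1)=1; S(8,2)=127; S(8,3)=966; S(8,4)=1,701; S(8,5)=1,050; S(8,6)=266; S(8,7)=28; S(8,8)=1. So valid k = 1, 7, 8.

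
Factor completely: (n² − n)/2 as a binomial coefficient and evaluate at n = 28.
C(n,2); C(28,2) = 378

Reasoning: (n² − n)/2 = n(n−1)/2 = C(n,2). At n = 28: C(28,2) = 378.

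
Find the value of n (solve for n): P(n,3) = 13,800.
25

Working:
P(n,3) = n(n−1)(n−2) is increasing in n; n(n−1)(n−2) ≈ (n−1)^3 = 13,800 gives n ≈ 25.0. Check: P(23,3) = 10,626, P(24,3) = 12,144, P(25,3) = 13,800 ✓. So n = 25.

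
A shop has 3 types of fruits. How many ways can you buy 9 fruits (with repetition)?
55

Stars and bars: C(9+3-1, 9) = C(11, 9) = 55.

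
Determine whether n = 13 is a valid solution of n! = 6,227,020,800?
Yes

Working:
13! = 13·12! = 13·479,001,600 = 6,227,020,800, which equals 6,227,020,800.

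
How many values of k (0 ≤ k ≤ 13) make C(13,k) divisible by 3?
6

Explanation: Checking C(13,k) mod 3 for k = 0..13: divisible at k = 2, 5, 6, 7, 8, 11. That's 6 values.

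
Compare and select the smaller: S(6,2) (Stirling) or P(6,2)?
P(6,2)

Solution: S(6,2) = 2·S(5,2) + S(5,1) = 2·15 + 1 = 31; P(6,2) = 30.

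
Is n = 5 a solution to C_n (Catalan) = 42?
Yes

Working:
C_5 = C(10,5)/(5+1) = 252/6 = 42, which equals 42.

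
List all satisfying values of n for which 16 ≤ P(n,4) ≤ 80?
4

Working:
P(3,4)=0; P(4,4)=24; P(5,4)=120. So valid n = 4.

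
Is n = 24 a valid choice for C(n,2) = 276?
Yes

Reasoning: C(24,2) = 24·23/2! = 552/2 = 276, which equals 276.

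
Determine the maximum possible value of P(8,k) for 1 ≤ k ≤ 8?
P(8,k) increases in k, so maximum at k = 8: 8! = 40,320.
Final answer: 40,320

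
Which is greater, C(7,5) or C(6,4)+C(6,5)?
By Pascal's identity: C(7,5) = C(6,4)+C(6,5) = 21. Equal.
Final answer: Equal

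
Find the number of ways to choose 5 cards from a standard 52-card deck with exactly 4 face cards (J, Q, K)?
19,800

Working:
12 face cards and 40 non-face cards: C(12,4) × C(40,1) = 495 × 40 = 19,800.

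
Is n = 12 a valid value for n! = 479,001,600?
Yes

Solution: 12! = 12·11! = 12·39,916,800 = 479,001,600, which equals 479,001,600.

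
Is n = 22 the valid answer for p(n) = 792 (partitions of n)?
Pentagonal recurrence p(n) = p(n−1) + p(n−2) − p(n−5) − p(n−7) + …: p(22) = p(21) + p(20) − p(17) − p(15) + p(10) + p(7) − p(0) = 792 + 627 − 297 − 176 + 42 + 15 − 1 = 1,002, which does not equal 792.
Final answer: No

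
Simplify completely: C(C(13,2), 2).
3,003

Working:
C(13,2) = 78, then C(78, 2) = 3,003.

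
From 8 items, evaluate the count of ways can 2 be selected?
28

Reasoning: C(8,2) = 8! / (2! × (8-2)!)
         = 8! / (2! × 6!)
         = 28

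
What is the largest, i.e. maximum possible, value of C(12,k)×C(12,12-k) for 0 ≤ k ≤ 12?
853,776

Solution: C(12,k)·C(12,12-k) = C(12,k)², maximised at the centre k = 6: C(12,6)² = 853,776.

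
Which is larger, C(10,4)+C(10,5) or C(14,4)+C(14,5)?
C(14,4)+C(14,5)

First=462, Second=3,003.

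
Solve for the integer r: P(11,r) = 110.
P(11,r) = 11·10·…·(11−r+1), a product of r factors. Multiplying down from 11: 11 = 11; 11·10 = 110 ✓ (2 factors). So r = 2.

Answer: 2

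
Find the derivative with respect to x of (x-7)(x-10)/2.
(2x - 17)/2

d/dx[(x-7)(x-10)] = (x-10) + (x-7) = 2x - 17. Dividing by 2 gives (2x - 17)/2.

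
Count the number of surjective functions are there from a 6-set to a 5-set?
1,800
Onto functions = 5! × S(6,5)
First compute S(6,5) via recurrence:
Using the Stirling recurrence: S(n,k) = k·S(n-1,k) + S(n-1,k-1)
S(6,5) = 5·S(5,5) + S(5,4)
         = 5·1 + 10
         = 5 + 10
         = 15
Then: 120 × 15 = 1,800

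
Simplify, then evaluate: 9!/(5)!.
3,024
This equals 9×8×...×6 = 3,024.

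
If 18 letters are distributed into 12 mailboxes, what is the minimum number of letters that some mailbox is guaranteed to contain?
Pigeonhole: ⌈18/12⌉ = 2.

Answer: 2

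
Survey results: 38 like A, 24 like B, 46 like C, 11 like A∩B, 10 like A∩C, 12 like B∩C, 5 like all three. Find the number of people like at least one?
80

Explanation: |A∪B∪C| = 38+24+46-11-10-12+5 = 80.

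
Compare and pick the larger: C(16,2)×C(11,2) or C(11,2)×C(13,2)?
C(16,2)×C(11,2)

Working:
C(16,2)×C(11,2)=6,600, C(11,2)×C(13,2)=4,290.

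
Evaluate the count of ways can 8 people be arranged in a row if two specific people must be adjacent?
Treat pair as unit: (8-1)! arrangements × 2 internal orders = 10,080.

Answer: 10,080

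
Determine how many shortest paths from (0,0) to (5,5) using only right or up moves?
252

Reasoning: Choose 5 rights from 10 moves: C(10,5) = 252.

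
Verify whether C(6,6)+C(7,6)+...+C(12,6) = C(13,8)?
Hockey stick identity gives Σ = C(13,7) = 1,716; RHS C(13,8) = 1,287.

Answer: False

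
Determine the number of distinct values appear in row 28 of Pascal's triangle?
Row 28 has entries C(28,0)..C(28,28); by symmetry C(28,k)=C(28,28-k), giving 15 distinct values.

Answer: 15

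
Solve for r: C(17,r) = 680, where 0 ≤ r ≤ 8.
3

Explanation: C(17,r) is increasing for 0 ≤ r ≤ 8. Stepping up (C(17,r+1) = C(17,r)·(17−r)/(r+1)): C(17,1) = 17, C(17,2) = 136, C(17,3) = 680 ✓. So r = 3.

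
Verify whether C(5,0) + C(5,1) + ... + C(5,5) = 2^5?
True

Working:
Binomial theorem with x = y = 1: Σ C(5,i) = (1+1)^5 = 2^5 = 32. The statement holds.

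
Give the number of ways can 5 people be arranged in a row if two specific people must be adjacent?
48

Treat pair as unit: (5-1)! arrangements × 2 internal orders = 48.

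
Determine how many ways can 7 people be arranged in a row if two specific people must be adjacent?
1,440

Reasoning: Treat pair as unit: (7-1)! arrangements × 2 internal orders = 1,440.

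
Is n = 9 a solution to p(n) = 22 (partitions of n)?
Pentagonal recurrence p(n) = p(n−1) + p(n−2) − p(n−5) − p(n−7) + …: p(9) = p(8) + p(7) − p(4) − p(2) = 22 + 15 − 5 − 2 = 30, which does not equal 22.

Answer: No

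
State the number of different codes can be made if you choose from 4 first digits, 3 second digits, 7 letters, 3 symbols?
252

By the multiplication principle: 4 × 3 × 7 × 3 = 252.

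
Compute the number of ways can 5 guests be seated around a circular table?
Circular arrangements: (5-1)! = 24.
Final answer: 24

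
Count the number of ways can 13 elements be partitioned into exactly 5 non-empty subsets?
7,508,501
This equals S(13,5), the Stirling number of the 2nd kind.
Using the Stirling recurrence: S(n,k) = k·S(n-1,k) + S(n-1,k-1)
S(13,5) = 5·S(12,5) + S(12,4)
         = 5·1379400 + 611501
         = 6897000 + 611501
         = 7,508,501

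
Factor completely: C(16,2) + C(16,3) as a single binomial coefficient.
C(17,3)

Reasoning: By Pascal's identity: C(16,2) + C(16,3) = C(17,3) = 680.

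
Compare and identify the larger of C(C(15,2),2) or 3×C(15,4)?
C(C(15,2),2)

Working:
C(C(15,2),2)=5,460, 3×C(15,4)=4,095.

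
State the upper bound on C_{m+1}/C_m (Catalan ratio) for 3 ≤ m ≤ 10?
7/2

C_{m+1}/C_m = 2(2m+1)/(m+2), which increases with m. Maximum at m = 10: 2·21/12 = 7/2.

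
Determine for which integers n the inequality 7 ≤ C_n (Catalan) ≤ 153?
4, 5, 6

Explanation: C_3=5; C_4=14; C_5=42; C_6=132; C_7=429. So valid n = 4, 5, 6.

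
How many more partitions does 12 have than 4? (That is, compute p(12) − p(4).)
Pentagonal recurrence p(n) = p(n−1) + p(n−2) − p(n−5) − p(n−7) + …: p(12) = p(11) + p(10) − p(7) − p(5) + p(0) = 56 + 42 − 15 − 7 + 1 = 77.
p(4) = p(3) + p(2) = 3 + 2 = 5.
Difference = 77 − 5 = 72.
Final answer: 72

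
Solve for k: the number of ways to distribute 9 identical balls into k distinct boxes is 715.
Stars and bars: the count is C(9+k−1, k−1), increasing in k. k=3: C(11,2) = 55, k=4: C(12,3) = 220, k=5: C(13,4) = 715 ✓. So k = 5.

Answer: 5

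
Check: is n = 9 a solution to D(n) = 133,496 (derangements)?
D(9) = (9-1)·[D(8) + D(7)] = 8·[14,833 + 1,854] = 133,496, which equals 133,496.

Answer: Yes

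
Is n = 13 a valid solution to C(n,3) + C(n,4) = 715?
No

Reasoning: C(13,3) + C(13,4) = 286 + 715 = 1,001, which does not equal 715.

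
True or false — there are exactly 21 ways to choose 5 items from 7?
True

Working:
C(7,5) = 21.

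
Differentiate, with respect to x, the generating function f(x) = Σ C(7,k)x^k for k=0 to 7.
Σ k·C(7,k)x^(k-1) for k=1 to 7

Explanation: Term-by-term differentiation gives Σ k·C(7,k)x^{k-1} for k=1 to 7.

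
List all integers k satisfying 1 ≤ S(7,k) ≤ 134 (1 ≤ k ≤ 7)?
1, 2, 6, 7

Reasoning: S(7,1)=1; S(7,2)=63; S(7,3)=301; S(7,4)=350; S(7,5)=140; S(7,6)=21; S(7,7)=1. So valid k = 1, 2, 6, 7.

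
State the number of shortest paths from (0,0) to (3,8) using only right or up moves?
165

Reasoning: Choose 3 rights from 11 moves: C(11,3) = 165.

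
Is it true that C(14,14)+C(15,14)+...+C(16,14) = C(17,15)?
True
Hockey stick identity gives Σ = C(17,15) = 136; RHS C(17,15) = 136.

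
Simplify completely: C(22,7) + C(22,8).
490,314

Explanation: By Pascal's identity: C(23,8) = 490,314.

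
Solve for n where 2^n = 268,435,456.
28

268,435,456 = 1,024 × 1,024 × 256 = 2^10 × 2^10 × 2^8 = 2^28, so n = 28.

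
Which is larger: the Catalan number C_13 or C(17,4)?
C_13

Solution: C_13 = C(26,13)/(13+1) = 10,400,600/14 = 742,900; C(17,4) = 2,380.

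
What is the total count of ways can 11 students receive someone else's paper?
14,684,570

Solution: Using D(n) = (n-1)[D(n-1) + D(n-2)]:
D(11) = (11-1) × [D(10) + D(9)]
      = 10 × [1334961 + 133496]
      = 10 × 1468457
      = 14,684,570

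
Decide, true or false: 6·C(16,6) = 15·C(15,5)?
Absorption identity k·C(n,k) = n·C(n-1,k-1). LHS = 6·8008 = 48,048; RHS = 15·3003 = 45,045.

Answer: False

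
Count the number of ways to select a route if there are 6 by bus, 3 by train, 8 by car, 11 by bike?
28

By the addition principle: 6 + 3 + 8 + 11 = 28.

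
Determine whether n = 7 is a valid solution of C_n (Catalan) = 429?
C_7 = C(14,7)/(7+1) = 3,432/8 = 429, which equals 429.

Answer: Yes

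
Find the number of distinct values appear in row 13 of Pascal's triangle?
7

Row 13 has entries C(13,0)..C(13,13); by symmetry C(13,k)=C(13,13-k), giving 7 distinct values.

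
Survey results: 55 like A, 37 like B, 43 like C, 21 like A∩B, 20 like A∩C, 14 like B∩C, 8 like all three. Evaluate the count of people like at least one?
88

Working:
|A∪B∪C| = 55+37+43-21-20-14+8 = 88.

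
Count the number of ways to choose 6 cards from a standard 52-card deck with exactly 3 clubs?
2,613,754

Reasoning: 13 clubs and 39 non-clubs: C(13,3) × C(39,3) = 286 × 9139 = 2,613,754.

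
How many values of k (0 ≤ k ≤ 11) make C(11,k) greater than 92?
6

Explanation: Row 11 is unimodal and symmetric about k=11/2. C(11,2)=55 ≤ 92; C(11,3)=165 > 92; by symmetry C(11,k) > 92 for k = 3..8. That's 8 - 3 + 1 = 6 values.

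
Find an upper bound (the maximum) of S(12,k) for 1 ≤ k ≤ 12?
1,379,400

Reasoning: Row S(12,k) for k = 1..12 (via S(n,k) = k·S(n−1,k) + S(n−1,k−1)): 1, 2,047, 86,526, 611,501, 1,379,400, 1,323,652, 627,396, 159,027, 22,275, 1,705, 66, 1. The row is unimodal; maximum at k = 5: 1,379,400.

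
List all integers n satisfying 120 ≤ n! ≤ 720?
5, 6

n! is strictly increasing; 5! = 120 and 6! = 720, so valid n = 5, 6.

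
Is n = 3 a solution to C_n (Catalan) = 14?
No

C_3 = C(6,3)/(3+1) = 20/4 = 5, which does not equal 14.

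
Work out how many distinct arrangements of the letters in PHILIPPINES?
1,108,800
Word has 11 letters (P=3, H=1, I=3, L=1, N=1, E=1, S=1). Arrangements: 11!/Π(k!) = 1,108,800.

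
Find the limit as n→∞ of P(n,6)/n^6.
P(n,6) = n(n-1)···(n-5) ≈ n^6 for large n. Limit = 1.

Answer: 1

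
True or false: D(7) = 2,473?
False

Derangements of 7 elements: D(7) = (7-1)·[D(6) + D(5)] = 6·[265 + 44] = 1,854.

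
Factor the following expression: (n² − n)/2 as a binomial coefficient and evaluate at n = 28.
C(n,2); C(28,2) = 378

Explanation: (n² − n)/2 = n(n−1)/2 = C(n,2). At n = 28: C(28,2) = 378.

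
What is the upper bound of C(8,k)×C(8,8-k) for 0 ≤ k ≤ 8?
C(8,k)·C(8,8-k) = C(8,k)², maximised at the centre k = 4: C(8,4)² = 4,900.
Final answer: 4,900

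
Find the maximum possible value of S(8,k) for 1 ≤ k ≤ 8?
1,701

Explanation: Row S(8,k) for k = 1..8 (via S(n,k) = k·S(n−1,k) + S(n−1,k−1)): 1, 127, 966, 1,701, 1,050, 266, 28, 1. The row is unimodal; maximum at k = 4: 1,701.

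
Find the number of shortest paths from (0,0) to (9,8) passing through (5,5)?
8,820

Working:
To (5,5): C(10,5)=252. From there: C(7,4)=35. Total: 8,820.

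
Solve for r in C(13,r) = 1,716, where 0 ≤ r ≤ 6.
6

Solution: C(13,r) is increasing for 0 ≤ r ≤ 6. Stepping up (C(13,r+1) = C(13,r)·(13−r)/(r+1)): C(13,1) = 13, C(13,2) = 78, C(13,3) = 286, C(13,4) = 715, C(13,5) = 1,287, C(13,6) = 1,716 ✓. So r = 6.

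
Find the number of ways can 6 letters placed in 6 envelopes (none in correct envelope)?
Using D(n) = (n-1)[D(n-1) + D(n-2)]:
D(6) = (6-1) × [D(5) + D(4)]
      = 5 × [44 + 9]
      = 5 × 53
      = 265

Answer: 265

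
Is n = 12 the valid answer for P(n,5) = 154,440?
P(12,5) = 12·11·10·9·8 = 95,040, which does not equal 154,440.
Final answer: No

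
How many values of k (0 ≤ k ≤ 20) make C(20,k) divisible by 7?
0

Explanation: Checking C(20,k) mod 7 for k = 0..20: none are divisible by 7. Count = 0.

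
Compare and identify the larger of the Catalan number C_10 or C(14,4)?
C_10

C_10 = C(20,10)/(10+1) = 184,756/11 = 16,796; C(14,4) = 1,001.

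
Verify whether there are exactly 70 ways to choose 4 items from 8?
C(8,4) = 70.
Final answer: True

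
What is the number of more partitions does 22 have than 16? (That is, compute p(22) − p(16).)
771

Reasoning: Pentagonal recurrence p(n) = p(n−1) + p(n−2) − p(n−5) − p(n−7) + …: p(22) = p(21) + p(20) − p(17) − p(15) + p(10) + p(7) − p(0) = 792 + 627 − 297 − 176 + 42 + 15 − 1 = 1,002.
p(16) = p(15) + p(14) − p(11) − p(9) + p(4) + p(1) = 176 + 135 − 56 − 30 + 5 + 1 = 231.
Difference = 1,002 − 231 = 771.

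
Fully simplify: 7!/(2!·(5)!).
21

Working:
This is C(7,2) = 21.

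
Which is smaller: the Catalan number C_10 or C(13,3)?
C(13,3)

C_10 = C(20,10)/(10+1) = 184,756/11 = 16,796; C(13,3) = 286.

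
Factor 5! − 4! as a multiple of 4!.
4 × 4! = 96

Explanation: 5! − 4! = 5·4! − 4! = (5 − 1)·4! = 4 × 4! = 96.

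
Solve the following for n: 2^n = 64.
6

2^6 = 64, so n = 6.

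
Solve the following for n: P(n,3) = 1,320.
P(n,3) = n(n−1)(n−2) is increasing in n; n(n−1)(n−2) ≈ (n−1)^3 = 1,320 gives n ≈ 12.0. Check: P(10,3) = 720, P(11,3) = 990, P(12,3) = 1,320 ✓. So n = 12.
Final answer: 12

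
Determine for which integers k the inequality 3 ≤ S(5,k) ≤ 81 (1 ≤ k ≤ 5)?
2, 3, 4

S(5,1)=1; S(5,2)=15; S(5,3)=25; S(5,4)=10; S(5,5)=1. So valid k = 2, 3, 4.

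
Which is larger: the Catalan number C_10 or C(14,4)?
C_10

Reasoning: C_10 = C(20,10)/(10+1) = 184,756/11 = 16,796; C(14,4) = 1,001.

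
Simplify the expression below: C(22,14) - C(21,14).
203,490

C(22,14) - C(21,14) = C(21,13) = 203,490.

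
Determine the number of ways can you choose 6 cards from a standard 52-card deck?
C(52,6) = 20,358,520.

Answer: 20,358,520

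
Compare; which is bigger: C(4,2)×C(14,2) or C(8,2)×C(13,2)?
C(8,2)×C(13,2)

C(4,2)×C(14,2)=546, C(8,2)×C(13,2)=2,184.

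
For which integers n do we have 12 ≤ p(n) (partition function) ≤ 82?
7, 8, 9, 10, 11, 12

Reasoning: Tabulating p(n) via p(n) = p(n−1) + p(n−2) − p(n−5) − p(n−7) + …: p(6)=11; p(7)=15; p(8)=22; p(9)=30; p(10)=42; p(11)=56; p(12)=77; p(13)=101. So valid n = 7, 8, 9, 10, 11, 12.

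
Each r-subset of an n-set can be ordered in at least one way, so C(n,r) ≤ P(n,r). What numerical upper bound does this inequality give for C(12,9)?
P(12,9) = 12·11·10·9·8·7·6·5·4 = 79,833,600, so C(12,9) ≤ 79,833,600. (The bound is loose by a factor of 9! = 362,880: C(12,9) = 79,833,600/362,880 = 220.)
Final answer: 79,833,600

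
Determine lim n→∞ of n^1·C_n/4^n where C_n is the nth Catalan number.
0

Reasoning: C_n ~ 4^n/(n^(3/2)√π), so n^1·C_n/4^n ~ n^(1 − 3/2)/√π → 0.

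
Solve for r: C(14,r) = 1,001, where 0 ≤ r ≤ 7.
4

Reasoning: C(14,r) is increasing for 0 ≤ r ≤ 7. Stepping up (C(14,r+1) = C(14,r)·(14−r)/(r+1)): C(14,1) = 14, C(14,2) = 91, C(14,3) = 364, C(14,4) = 1,001 ✓. So r = 4.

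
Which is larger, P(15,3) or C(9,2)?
P(15,3)

Working:
P(15,3)=2,730, C(9,2)=36.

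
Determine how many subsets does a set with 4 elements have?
16

Explanation: Each element can be included or excluded: 2^4 = 16.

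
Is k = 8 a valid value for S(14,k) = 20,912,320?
Yes

Solution: S(14,8) = 8·S(13,8) + S(13,7) = 8·1,899,612 + 5,715,424 = 20,912,320, which equals 20,912,320.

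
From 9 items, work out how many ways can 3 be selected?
C(9,3) = 9! / (3! × (9-3)!)
         = 9! / (3! × 6!)
         = 84
Final answer: 84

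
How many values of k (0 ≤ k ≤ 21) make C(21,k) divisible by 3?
16

Checking C(21,k) mod 3 for k = 0..21: divisible at k = 1, 2, 4, 5, 6, 7, 8, 10, 11, 13, 14, 15, 16, 17, 19, 20. That's 16 values.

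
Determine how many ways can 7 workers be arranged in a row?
Arrangements of 7 distinct objects: 7! = 5,040.
Final answer: 5,040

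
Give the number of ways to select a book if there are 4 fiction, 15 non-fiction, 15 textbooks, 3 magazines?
37

Working:
By the addition principle: 4 + 15 + 15 + 3 = 37.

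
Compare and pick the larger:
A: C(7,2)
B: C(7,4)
A=C(7,2)=21, B=C(7,4)=35.

Answer: B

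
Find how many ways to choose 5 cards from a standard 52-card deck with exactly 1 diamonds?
1,069,263

Working:
13 diamonds and 39 non-diamonds: C(13,1) × C(39,4) = 13 × 82251 = 1,069,263.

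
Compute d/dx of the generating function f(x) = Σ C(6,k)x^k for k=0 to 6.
Σ k·C(6,k)x^(k-1) for k=1 to 6

Term-by-term differentiation gives Σ k·C(6,k)x^{k-1} for k=1 to 6.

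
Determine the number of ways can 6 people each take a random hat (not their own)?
265

Working:
Using D(n) = (n-1)[D(n-1) + D(n-2)]:
D(6) = (6-1) × [D(5) + D(4)]
      = 5 × [44 + 9]
      = 5 × 53
      = 265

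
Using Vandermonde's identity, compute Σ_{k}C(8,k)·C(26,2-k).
561
= C(8+26,2) = C(34,2) = 561.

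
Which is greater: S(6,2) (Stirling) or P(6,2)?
S(6,2)

Solution: S(6,2) = 2·S(5,2) + S(5,1) = 2·15 + 1 = 31; P(6,2) = 30.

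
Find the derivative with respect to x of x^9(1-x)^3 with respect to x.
9x^8(1-x)^3 - 3x^9(1-x)^2

Working:
Product rule: 9x^{8}(1-x)^{3} + x^9·(-3)(1-x)^{2}.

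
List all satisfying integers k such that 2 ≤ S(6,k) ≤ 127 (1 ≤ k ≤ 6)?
2, 3, 4, 5

Working:
S(6,1)=1; S(6,2)=31; S(6,3)=90; S(6,4)=65; S(6,5)=15; S(6,6)=1. So valid k = 2, 3, 4, 5.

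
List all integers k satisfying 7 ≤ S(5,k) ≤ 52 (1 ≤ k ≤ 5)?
2, 3, 4
S(5,1)=1; S(5,2)=15; S(5,3)=25; S(5,4)=10; S(5,5)=1. So valid k = 2, 3, 4.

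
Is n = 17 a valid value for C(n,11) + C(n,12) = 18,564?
C(17,11) + C(17,12) = 12,376 + 6,188 = 18,564, which equals 18,564.

Answer: Yes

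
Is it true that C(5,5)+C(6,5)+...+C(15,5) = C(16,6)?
Hockey stick identity gives Σ = C(16,6) = 8,008; RHS C(16,6) = 8,008.
Final answer: True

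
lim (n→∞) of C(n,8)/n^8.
C(n,8) ≈ n^8/8! for large n. Limit = 1/8! = 1/40320.
Final answer: 1/40320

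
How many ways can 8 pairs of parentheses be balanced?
1,430

Using the Catalan number formula: C_n = C(2n, n) / (n+1)
C_8 = C(16, 8) / (8+1)
     = 12870 / 9
     = 1,430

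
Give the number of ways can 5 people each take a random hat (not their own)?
Using D(n) = (n-1)[D(n-1) + D(n-2)]:
D(5) = (5-1) × [D(4) + D(3)]
      = 4 × [9 + 2]
      = 4 × 11
      = 44
Final answer: 44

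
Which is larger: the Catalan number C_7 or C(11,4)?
C_7

Working:
C_7 = C(14,7)/(7+1) = 3,432/8 = 429; C(11,4) = 330.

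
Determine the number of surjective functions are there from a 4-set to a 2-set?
14

Onto functions = 2! × S(4,2)
First compute S(4,2) via recurrence:
Using the Stirling recurrence: S(n,k) = k·S(n-1,k) + S(n-1,k-1)
S(4,2) = 2·S(3,2) + S(3,1)
         = 2·3 + 1
         = 6 + 1
         = 7
Then: 2 × 7 = 14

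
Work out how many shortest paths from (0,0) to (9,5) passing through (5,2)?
735

Explanation: To (5,2): C(7,5)=21. From there: C(7,4)=35. Total: 735.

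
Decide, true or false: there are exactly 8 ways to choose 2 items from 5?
False

Working:
C(5,2) = 10 ≠ 8.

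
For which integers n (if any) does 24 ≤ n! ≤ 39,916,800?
4, 5, 6, 7, 8, 9, 10, 11

Reasoning: n! is strictly increasing; 4! = 24 and 11! = 39,916,800, so valid n = 4, 5, 6, 7, 8, 9, 10, 11.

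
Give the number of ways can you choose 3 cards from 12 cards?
220
C(12,3) = 12! / (3! × (12-3)!)
         = 12! / (3! × 9!)
         = 220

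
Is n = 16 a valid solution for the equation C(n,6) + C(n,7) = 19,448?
Yes

Explanation: C(16,6) + C(16,7) = 8,008 + 11,440 = 19,448, which equals 19,448.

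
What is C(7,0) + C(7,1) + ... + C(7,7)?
128
Sum of binomial coefficients = 2^7 = 128.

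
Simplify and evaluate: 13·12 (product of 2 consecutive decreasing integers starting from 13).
156

Reasoning: This is P(13,2) = 13!/(11)! = 156.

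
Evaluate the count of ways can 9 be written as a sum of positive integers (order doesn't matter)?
Pentagonal recurrence p(n) = p(n−1) + p(n−2) − p(n−5) − p(n−7) + …: p(9) = p(8) + p(7) − p(4) − p(2) = 22 + 15 − 5 − 2 = 30.

Answer: 30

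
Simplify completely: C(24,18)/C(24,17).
7/18

Solution: C(n,k+1)/C(n,k) = (n−k)/(k+1). Here (24−17)/(17+1) = 7/18 = 7/18.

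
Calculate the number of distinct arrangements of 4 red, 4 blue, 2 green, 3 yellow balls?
Multinomial: 13!/(4! × 4! × 2! × 3!) = 900,900.

Answer: 900,900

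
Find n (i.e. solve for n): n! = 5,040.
7
n! is strictly increasing. 5! = 120, 6! = 720, 7! = 5,040 ✓. So n = 7.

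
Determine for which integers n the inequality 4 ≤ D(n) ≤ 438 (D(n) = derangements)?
4, 5, 6

Solution: Using D(n) = (n−1)[D(n−1) + D(n−2)] with D(1)=0, D(2)=1: D(3)=2; D(4)=9; D(5)=44; D(6)=265; D(7)=1,854. So valid n = 4, 5, 6.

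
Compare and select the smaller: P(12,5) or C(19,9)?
C(19,9)

Reasoning: P(12,5)=95,040, C(19,9)=92,378.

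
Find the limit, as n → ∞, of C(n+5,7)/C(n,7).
Both numerator and denominator grow as n^7/7! for large n, so the ratio → 1.
Final answer: 1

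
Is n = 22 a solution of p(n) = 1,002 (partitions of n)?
Yes

Pentagonal recurrence p(n) = p(n−1) + p(n−2) − p(n−5) − p(n−7) + …: p(22) = p(21) + p(20) − p(17) − p(15) + p(10) + p(7) − p(0) = 792 + 627 − 297 − 176 + 42 + 15 − 1 = 1,002, which equals 1,002.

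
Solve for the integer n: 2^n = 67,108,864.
26

Solution: 67,108,864 = 1,024 × 1,024 × 64 = 2^10 × 2^10 × 2^6 = 2^26, so n = 26.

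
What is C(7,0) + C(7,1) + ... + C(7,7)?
Sum of binomial coefficients = 2^7 = 128.

Answer: 128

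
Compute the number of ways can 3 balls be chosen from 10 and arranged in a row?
720

Explanation: P(10,3) = 10!/(10-3)! = 720.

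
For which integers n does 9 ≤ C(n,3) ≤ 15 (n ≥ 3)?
C(4,3)=4; C(5,3)=10; C(6,3)=20. So valid n = 5.
Final answer: 5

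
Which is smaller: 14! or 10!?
10!

Reasoning: 14!=87,178,291,200, 10!=3,628,800. 14! > 10!.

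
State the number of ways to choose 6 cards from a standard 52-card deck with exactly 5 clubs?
50,193

Reasoning: 13 clubs and 39 non-clubs: C(13,5) × C(39,1) = 1287 × 39 = 50,193.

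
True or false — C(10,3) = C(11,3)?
False

Solution: LHS = C(10,3) = 120; RHS = C(11,3) = 165. 120 ≠ 165, so the statement does not hold.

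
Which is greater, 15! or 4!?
15!

Explanation: 15!=1,307,674,368,000, 4!=24. 15! > 4!.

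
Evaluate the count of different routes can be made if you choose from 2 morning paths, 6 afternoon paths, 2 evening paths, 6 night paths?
By the multiplication principle: 2 × 6 × 2 × 6 = 144.
Final answer: 144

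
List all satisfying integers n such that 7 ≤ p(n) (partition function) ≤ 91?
5, 6, 7, 8, 9, 10, 11, 12

Explanation: Tabulating p(n) via p(n) = p(n−1) + p(n−2) − p(n−5) − p(n−7) + …: p(4)=5; p(5)=7; p(6)=11; p(7)=15; p(8)=22; p(9)=30; p(10)=42; p(11)=56; p(12)=77; p(13)=101. So valid n = 5, 6, 7, 8, 9, 10, 11, 12.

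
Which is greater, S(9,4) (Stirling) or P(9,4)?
S(9,4)

Explanation: S(9,4) = 4·S(8,4) + S(8,3) = 4·1,701 + 966 = 7,770; P(9,4) = 3,024.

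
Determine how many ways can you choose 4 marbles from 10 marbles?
210
C(10,4) = 10! / (4! × (10-4)!)
         = 10! / (4! × 6!)
         = 210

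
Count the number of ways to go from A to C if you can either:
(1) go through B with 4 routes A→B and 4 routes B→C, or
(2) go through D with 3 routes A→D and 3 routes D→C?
Route via B: 4×4=16. Route via D: 3×3=9. Total: 25.

Answer: 25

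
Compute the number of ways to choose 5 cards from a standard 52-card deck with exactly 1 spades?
1,069,263
13 spades and 39 non-spades: C(13,1) × C(39,4) = 13 × 82251 = 1,069,263.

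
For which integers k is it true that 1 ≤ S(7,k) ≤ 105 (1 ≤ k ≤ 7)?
1, 2, 6, 7

Reasoning: S(7,1)=1; S(7,2)=63; S(7,3)=301; S(7,4)=350; S(7,5)=140; S(7,6)=21; S(7,7)=1. So valid k = 1, 2, 6, 7.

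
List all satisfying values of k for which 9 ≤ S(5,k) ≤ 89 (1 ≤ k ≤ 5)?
2, 3, 4

S(5,1)=1; S(5,2)=15; S(5,3)=25; S(5,4)=10; S(5,5)=1. So valid k = 2, 3, 4.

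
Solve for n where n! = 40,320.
8

n! is strictly increasing. 6! = 720, 7! = 5,040, 8! = 40,320 ✓. So n = 8.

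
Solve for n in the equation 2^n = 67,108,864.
26

67,108,864 = 1,024 × 1,024 × 64 = 2^10 × 2^10 × 2^6 = 2^26, so n = 26.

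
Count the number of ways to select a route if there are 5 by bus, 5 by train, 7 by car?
By the addition principle: 5 + 5 + 7 = 17.
Final answer: 17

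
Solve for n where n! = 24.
4

Reasoning: n! is strictly increasing. 2! = 2, 3! = 6, 4! = 24 ✓. So n = 4.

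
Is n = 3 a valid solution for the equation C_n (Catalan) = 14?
No
C_3 = C(6,3)/(3+1) = 20/4 = 5, which does not equal 14.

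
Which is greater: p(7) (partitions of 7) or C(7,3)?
Pentagonal recurrence p(n) = p(n−1) + p(n−2) − p(n−5) − p(n−7) + …: p(7) = p(6) + p(5) − p(2) − p(0) = 11 + 7 − 2 − 1 = 15; C(7,3) = 35.

Answer: C(7,3)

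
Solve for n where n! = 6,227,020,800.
13

Explanation: n! is strictly increasing. 11! = 39,916,800, 12! = 479,001,600, 13! = 6,227,020,800 ✓. So n = 13.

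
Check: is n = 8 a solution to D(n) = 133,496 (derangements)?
D(8) = (8-1)·[D(7) + D(6)] = 7·[1,854 + 265] = 14,833, which does not equal 133,496.
Final answer: No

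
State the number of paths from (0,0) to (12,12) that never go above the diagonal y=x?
208,012

Solution: Counted by the Catalan number C_12: C_12 = C(24,12)/(12+1) = 2,704,156/13 = 208,012.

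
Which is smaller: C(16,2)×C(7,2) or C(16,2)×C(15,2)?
C(16,2)×C(7,2)
C(16,2)×C(7,2)=2,520, C(16,2)×C(15,2)=12,600.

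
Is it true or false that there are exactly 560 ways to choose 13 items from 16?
True

Reasoning: C(16,13) = 560.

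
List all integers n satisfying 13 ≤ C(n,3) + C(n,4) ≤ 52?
C(4,3)+C(4,4)=5; C(5,3)+C(5,4)=15; C(6,3)+C(6,4)=35; C(7,3)+C(7,4)=70. So valid n = 5, 6.
Final answer: 5, 6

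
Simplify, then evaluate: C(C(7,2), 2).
210

Solution: C(7,2) = 21, then C(21, 2) = 210.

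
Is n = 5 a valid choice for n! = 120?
5! = 5·4! = 5·24 = 120, which equals 120.
Final answer: Yes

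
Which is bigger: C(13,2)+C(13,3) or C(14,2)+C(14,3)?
C(14,2)+C(14,3)

First=364, Second=455.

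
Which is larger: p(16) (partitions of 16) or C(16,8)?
Pentagonal recurrence p(n) = p(n−1) + p(n−2) − p(n−5) − p(n−7) + …: p(16) = p(15) + p(14) − p(11) − p(9) + p(4) + p(1) = 176 + 135 − 56 − 30 + 5 + 1 = 231; C(16,8) = 12,870.
Final answer: C(16,8)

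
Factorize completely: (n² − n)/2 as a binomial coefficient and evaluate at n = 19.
(n² − n)/2 = n(n−1)/2 = C(n,2). At n = 19: C(19,2) = 171.

Answer: C(n,2); C(19,2) = 171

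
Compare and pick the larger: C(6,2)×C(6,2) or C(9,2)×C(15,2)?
C(9,2)×C(15,2)

Working:
C(6,2)×C(6,2)=225, C(9,2)×C(15,2)=3,780.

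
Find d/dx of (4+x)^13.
13(4+x)^12

Using the power rule: d/dx (4+x)^13 = 13(4+x)^{12}.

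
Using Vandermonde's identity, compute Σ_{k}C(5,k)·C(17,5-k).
= C(5+17,5) = C(22,5) = 26,334.
Final answer: 26,334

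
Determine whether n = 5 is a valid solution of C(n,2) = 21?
No

C(5,2) = 5·4/2! = 20/2 = 10, which does not equal 21.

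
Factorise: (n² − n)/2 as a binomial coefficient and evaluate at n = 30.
C(n,2); C(30,2) = 435

Solution: (n² − n)/2 = n(n−1)/2 = C(n,2). At n = 30: C(30,2) = 435.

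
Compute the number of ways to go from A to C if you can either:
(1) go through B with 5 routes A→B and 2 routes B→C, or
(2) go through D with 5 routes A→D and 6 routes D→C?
Route via B: 5×2=10. Route via D: 5×6=30. Total: 40.

Answer: 40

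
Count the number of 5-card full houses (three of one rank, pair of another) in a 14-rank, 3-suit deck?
546

Solution: Triple rank: 14. Triple suits: C(3,3)=1. Pair rank: 13. Pair suits: C(3,2)=3. Total: 546.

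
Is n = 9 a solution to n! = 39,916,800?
No

Explanation: 9! = 9·8! = 9·40,320 = 362,880, which does not equal 39,916,800.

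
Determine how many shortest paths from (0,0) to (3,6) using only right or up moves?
84

Solution: Choose 3 rights from 9 moves: C(9,3) = 84.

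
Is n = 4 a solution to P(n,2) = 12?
Yes
P(4,2) = 4·3 = 12, which equals 12.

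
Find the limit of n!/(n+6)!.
n!/(n+6)! = 1/[(n+1)(n+2)···(n+6)] → 0 as n → ∞.

Answer: 0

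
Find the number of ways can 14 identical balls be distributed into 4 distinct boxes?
C(14+4-1, 4-1) = C(17, 3) = 680.
Final answer: 680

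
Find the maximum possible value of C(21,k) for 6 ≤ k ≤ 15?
352,716

Working:
C(21,k) is maximised at the centre of the row: C(21,10) = 352,716.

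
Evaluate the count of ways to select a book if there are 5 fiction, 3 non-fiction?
8

Working:
By the addition principle: 5 + 3 = 8.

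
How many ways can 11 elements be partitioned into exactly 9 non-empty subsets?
1,155

This equals S(11,9), the Stirling number of the 2nd kind.
Using the Stirling recurrence: S(n,k) = k·S(n-1,k) + S(n-1,k-1)
S(11,9) = 9·S(10,9) + S(10,8)
         = 9·45 + 750
         = 405 + 750
         = 1,155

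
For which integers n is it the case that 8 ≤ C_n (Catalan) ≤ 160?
4, 5, 6

Working:
C_3=5; C_4=14; C_5=42; C_6=132; C_7=429. So valid n = 4, 5, 6.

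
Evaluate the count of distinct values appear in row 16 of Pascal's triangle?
9

Row 16 has entries C(16,0)..C(16,16); by symmetry C(16,k)=C(16,16-k), giving 9 distinct values.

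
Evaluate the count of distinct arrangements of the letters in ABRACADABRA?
Word has 11 letters (A=5, B=2, R=2, C=1, D=1). Arrangements: 11!/Π(k!) = 83,160.

Answer: 83,160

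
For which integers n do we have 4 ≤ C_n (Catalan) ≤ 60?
3, 4, 5

Reasoning: C_2=2; C_3=5; C_4=14; C_5=42; C_6=132. So valid n = 3, 4, 5.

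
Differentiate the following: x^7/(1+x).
Quotient rule: [7x^{6}(1+x) - x^7]/(1+x)².
Final answer: (7x^6(1+x) - x^7)/(1+x)²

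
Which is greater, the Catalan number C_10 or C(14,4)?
C_10 = C(20,10)/(10+1) = 184,756/11 = 16,796; C(14,4) = 1,001.
Final answer: C_10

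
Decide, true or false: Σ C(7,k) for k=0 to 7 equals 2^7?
True

Explanation: Binomial theorem: Σ C(7,k) = (1+1)^7 = 2^7 = 128; RHS 2^7 = 128.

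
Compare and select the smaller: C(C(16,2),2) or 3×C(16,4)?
3×C(16,4)

Explanation: C(C(16,2),2)=7,140, 3×C(16,4)=5,460.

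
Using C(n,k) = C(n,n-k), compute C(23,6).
100,947

Working:
C(23,6) = C(23,17) = 100,947.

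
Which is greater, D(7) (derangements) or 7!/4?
D(7)

Reasoning: D(7) = (7-1)·[D(6) + D(5)] = 6·[265 + 44] = 1,854; 7!/4 = 5,040/4 = 1,260.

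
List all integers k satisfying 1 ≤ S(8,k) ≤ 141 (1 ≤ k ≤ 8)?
1, 2, 7, 8

Working:
S(8,1)=1; S(8,2)=127; S(8,3)=966; S(8,4)=1,701; S(8,5)=1,050; S(8,6)=266; S(8,7)=28; S(8,8)=1. So valid k = 1, 2, 7, 8.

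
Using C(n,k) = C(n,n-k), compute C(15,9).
5,005

Explanation: C(15,9) = C(15,6) = 5,005.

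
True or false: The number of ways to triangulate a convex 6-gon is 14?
True

Solution: Triangulations of a convex 6-gon are counted by the Catalan number C_4: C_4 = C(8,4)/(4+1) = 70/5 = 14.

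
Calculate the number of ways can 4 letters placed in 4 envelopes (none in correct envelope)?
9

Explanation: Using D(n) = (n-1)[D(n-1) + D(n-2)]:
D(4) = (4-1) × [D(3) + D(2)]
      = 3 × [2 + 1]
      = 3 × 3
      = 9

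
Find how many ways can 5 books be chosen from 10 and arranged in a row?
30,240

Explanation: P(10,5) = 10!/(10-5)! = 30,240.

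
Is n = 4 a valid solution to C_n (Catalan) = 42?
No

C_4 = C(8,4)/(4+1) = 70/5 = 14, which does not equal 42.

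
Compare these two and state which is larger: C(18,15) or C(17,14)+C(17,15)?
Equal

Reasoning: By Pascal's identity: C(18,15) = C(17,14)+C(17,15) = 816. Equal.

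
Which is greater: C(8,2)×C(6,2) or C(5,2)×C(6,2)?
C(8,2)×C(6,2)

Explanation: C(8,2)×C(6,2)=420, C(5,2)×C(6,2)=150.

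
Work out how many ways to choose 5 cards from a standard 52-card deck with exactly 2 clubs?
13 clubs and 39 non-clubs: C(13,2) × C(39,3) = 78 × 9139 = 712,842.

Answer: 712,842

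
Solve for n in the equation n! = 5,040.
n! is strictly increasing. 5! = 120, 6! = 720, 7! = 5,040 ✓. So n = 7.
Final answer: 7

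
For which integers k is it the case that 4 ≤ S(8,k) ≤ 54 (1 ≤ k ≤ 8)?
S(8,1)=1; S(8,2)=127; S(8,3)=966; S(8,4)=1,701; S(8,5)=1,050; S(8,6)=266; S(8,7)=28; S(8,8)=1. So valid k = 7.
Final answer: 7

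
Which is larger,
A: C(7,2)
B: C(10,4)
B

A=C(7,2)=21, B=C(10,4)=210.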